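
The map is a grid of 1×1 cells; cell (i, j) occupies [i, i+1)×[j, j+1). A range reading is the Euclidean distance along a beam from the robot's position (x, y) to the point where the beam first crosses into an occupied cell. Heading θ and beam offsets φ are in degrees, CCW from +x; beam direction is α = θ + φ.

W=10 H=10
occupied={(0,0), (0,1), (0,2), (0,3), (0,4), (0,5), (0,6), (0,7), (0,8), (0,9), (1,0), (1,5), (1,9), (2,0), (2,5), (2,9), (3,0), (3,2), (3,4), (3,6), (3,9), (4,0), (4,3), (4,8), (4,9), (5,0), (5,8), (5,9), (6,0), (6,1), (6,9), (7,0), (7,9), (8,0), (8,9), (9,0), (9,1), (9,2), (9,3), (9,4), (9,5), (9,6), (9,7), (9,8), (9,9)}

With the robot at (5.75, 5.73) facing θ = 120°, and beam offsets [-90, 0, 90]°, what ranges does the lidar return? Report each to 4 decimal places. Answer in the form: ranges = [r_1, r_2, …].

beam 1: φ=-90°, α=30°
  cosα=0.8660 sinα=0.5000 | (5,5) | tMaxX 0.2887 tMaxY 0.5400 | tΔX 1.1547 tΔY 2.0000
    t=0.2887 [x] (6,5)
    t=0.5400 [y] (6,6)
    t=1.4434 [x] (7,6)
    t=2.5400 [y] (7,7)
    t=2.5981 [x] (8,7)
    t=3.7528 [x] (9,7) — stop
  → r_1 = 3.7528
beam 2: φ=0°, α=120°
  cosα=-0.5000 sinα=0.8660 | (5,5) | tMaxX 1.5000 tMaxY 0.3118 | tΔX 2.0000 tΔY 1.1547
    t=0.3118 [y] (5,6)
    t=1.4665 [y] (5,7)
    t=1.5000 [x] (4,7)
    t=2.6212 [y] (4,8) — stop
  → r_2 = 2.6212
beam 3: φ=90°, α=210°
  cosα=-0.8660 sinα=-0.5000 | (5,5) | tMaxX 0.8660 tMaxY 1.4600 | tΔX 1.1547 tΔY 2.0000
    t=0.8660 [x] (4,5)
    t=1.4600 [y] (4,4)
    t=2.0207 [x] (3,4) — stop
  → r_3 = 2.0207

ranges = [3.7528, 2.6212, 2.0207]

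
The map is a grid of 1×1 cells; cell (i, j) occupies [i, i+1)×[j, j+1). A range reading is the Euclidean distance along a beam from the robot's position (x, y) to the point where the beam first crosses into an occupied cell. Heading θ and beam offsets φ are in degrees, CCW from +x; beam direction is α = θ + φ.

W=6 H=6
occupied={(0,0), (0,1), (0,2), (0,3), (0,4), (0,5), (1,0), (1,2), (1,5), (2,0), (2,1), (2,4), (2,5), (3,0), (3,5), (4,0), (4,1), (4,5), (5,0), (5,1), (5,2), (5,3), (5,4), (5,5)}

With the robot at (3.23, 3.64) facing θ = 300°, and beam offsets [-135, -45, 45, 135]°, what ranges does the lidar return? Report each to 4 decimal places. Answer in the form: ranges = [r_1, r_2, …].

ranges = [2.3087, 1.6979, 1.8324, 1.4080]

beam 1: φ=-135°, α=165°
  cosα=-0.9659 sinα=0.2588 | (3,3) | tMaxX 0.2381 tMaxY 1.3909 | tΔX 1.0353 tΔY 3.8637
    t=0.2381 [x] (2,3)
    t=1.2734 [x] (1,3)
    t=1.3909 [y] (1,4)
    t=2.3087 [x] (0,4) — stop
  → r_1 = 2.3087
beam 2: φ=-45°, α=255°
  cosα=-0.2588 sinα=-0.9659 | (3,3) | tMaxX 0.8887 tMaxY 0.6626 | tΔX 3.8637 tΔY 1.0353
    t=0.6626 [y] (3,2)
    t=0.8887 [x] (2,2)
    t=1.6979 [y] (2,1) — stop
  → r_2 = 1.6979
beam 3: φ=45°, α=345°
  cosα=0.9659 sinα=-0.2588 | (3,3) | tMaxX 0.7972 tMaxY 2.4728 | tΔX 1.0353 tΔY 3.8637
    t=0.7972 [x] (4,3)
    t=1.8324 [x] (5,3) — stop
  → r_3 = 1.8324
beam 4: φ=135°, α=75°
  cosα=0.2588 sinα=0.9659 | (3,3) | tMaxX 2.9751 tMaxY 0.3727 | tΔX 3.8637 tΔY 1.0353
    t=0.3727 [y] (3,4)
    t=1.4080 [y] (3,5) — stop
  → r_4 = 1.4080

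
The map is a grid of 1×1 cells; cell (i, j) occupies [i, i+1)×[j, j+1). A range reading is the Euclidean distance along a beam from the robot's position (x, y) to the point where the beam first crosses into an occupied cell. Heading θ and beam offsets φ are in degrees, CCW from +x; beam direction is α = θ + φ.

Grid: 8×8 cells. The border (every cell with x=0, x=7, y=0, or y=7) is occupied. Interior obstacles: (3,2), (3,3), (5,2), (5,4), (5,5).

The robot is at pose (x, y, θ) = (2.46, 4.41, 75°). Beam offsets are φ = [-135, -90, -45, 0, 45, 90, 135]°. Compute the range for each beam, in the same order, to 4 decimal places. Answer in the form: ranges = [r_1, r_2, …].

ranges = [1.0800, 1.5841, 2.9329, 2.6814, 2.9200, 1.5115, 1.6859]

beam 1: φ=-135°, α=300°
  direction (0.5000, -0.8660); cell (2,4); t to first gridline: x 1.0800, y 0.4734 (then +2.0000 / +1.1547)
    (2,3) via y @ 0.4734
    (3,3) via x @ 1.0800  # hit
  → r_1 = 1.0800
beam 2: φ=-90°, α=345°
  direction (0.9659, -0.2588); cell (2,4); t to first gridline: x 0.5590, y 1.5841 (then +1.0353 / +3.8637)
    (3,4) via x @ 0.5590
    (3,3) via y @ 1.5841  # hit
  → r_2 = 1.5841
beam 3: φ=-45°, α=30°
  direction (0.8660, 0.5000); cell (2,4); t to first gridline: x 0.6235, y 1.1800 (then +1.1547 / +2.0000)
    (3,4) via x @ 0.6235
    (3,5) via y @ 1.1800
    (4,5) via x @ 1.7782
    (5,5) via x @ 2.9329  # hit
  → r_3 = 2.9329
beam 4: φ=0°, α=75°
  direction (0.2588, 0.9659); cell (2,4); t to first gridline: x 2.0864, y 0.6108 (then +3.8637 / +1.0353)
    (2,5) via y @ 0.6108
    (2,6) via y @ 1.6461
    (3,6) via x @ 2.0864
    (3,7) via y @ 2.6814  # hit
  → r_4 = 2.6814
beam 5: φ=45°, α=120°
  direction (-0.5000, 0.8660); cell (2,4); t to first gridline: x 0.9200, y 0.6813 (then +2.0000 / +1.1547)
    (2,5) via y @ 0.6813
    (1,5) via x @ 0.9200
    (1,6) via y @ 1.8360
    (0,6) via x @ 2.9200  # hit
  → r_5 = 2.9200
beam 6: φ=90°, α=165°
  direction (-0.9659, 0.2588); cell (2,4); t to first gridline: x 0.4762, y 2.2796 (then +1.0353 / +3.8637)
    (1,4) via x @ 0.4762
    (0,4) via x @ 1.5115  # hit
  → r_6 = 1.5115
beam 7: φ=135°, α=210°
  direction (-0.8660, -0.5000); cell (2,4); t to first gridline: x 0.5312, y 0.8200 (then +1.1547 / +2.0000)
    (1,4) via x @ 0.5312
    (1,3) via y @ 0.8200
    (0,3) via x @ 1.6859  # hit
  → r_7 = 1.6859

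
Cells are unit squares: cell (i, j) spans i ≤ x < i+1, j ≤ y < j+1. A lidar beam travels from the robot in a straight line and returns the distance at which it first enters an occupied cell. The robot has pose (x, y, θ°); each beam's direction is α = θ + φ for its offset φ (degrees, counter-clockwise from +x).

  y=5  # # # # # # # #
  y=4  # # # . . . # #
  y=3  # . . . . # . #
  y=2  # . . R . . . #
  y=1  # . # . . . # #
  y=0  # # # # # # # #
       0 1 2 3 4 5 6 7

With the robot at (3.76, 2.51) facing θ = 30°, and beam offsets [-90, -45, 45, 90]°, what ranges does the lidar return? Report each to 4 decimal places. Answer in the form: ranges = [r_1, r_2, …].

ranges = [1.7436, 2.3190, 2.5778, 1.7205]

beam 1: φ=-90°, α=300°
  direction (0.5000, -0.8660); cell (3,2); t to first gridline: x 0.4800, y 0.5889 (then +2.0000 / +1.1547)
    (4,2) via x @ 0.4800
    (4,1) via y @ 0.5889
    (4,0) via y @ 1.7436  # hit
  → r_1 = 1.7436
beam 2: φ=-45°, α=345°
  direction (0.9659, -0.2588); cell (3,2); t to first gridline: x 0.2485, y 1.9705 (then +1.0353 / +3.8637)
    (4,2) via x @ 0.2485
    (5,2) via x @ 1.2837
    (5,1) via y @ 1.9705
    (6,1) via x @ 2.3190  # hit
  → r_2 = 2.3190
beam 3: φ=45°, α=75°
  direction (0.2588, 0.9659); cell (3,2); t to first gridline: x 0.9273, y 0.5073 (then +3.8637 / +1.0353)
    (3,3) via y @ 0.5073
    (4,3) via x @ 0.9273
    (4,4) via y @ 1.5426
    (4,5) via y @ 2.5778  # hit
  → r_3 = 2.5778
beam 4: φ=90°, α=120°
  direction (-0.5000, 0.8660); cell (3,2); t to first gridline: x 1.5200, y 0.5658 (then +2.0000 / +1.1547)
    (3,3) via y @ 0.5658
    (2,3) via x @ 1.5200
    (2,4) via y @ 1.7205  # hit
  → r_4 = 1.7205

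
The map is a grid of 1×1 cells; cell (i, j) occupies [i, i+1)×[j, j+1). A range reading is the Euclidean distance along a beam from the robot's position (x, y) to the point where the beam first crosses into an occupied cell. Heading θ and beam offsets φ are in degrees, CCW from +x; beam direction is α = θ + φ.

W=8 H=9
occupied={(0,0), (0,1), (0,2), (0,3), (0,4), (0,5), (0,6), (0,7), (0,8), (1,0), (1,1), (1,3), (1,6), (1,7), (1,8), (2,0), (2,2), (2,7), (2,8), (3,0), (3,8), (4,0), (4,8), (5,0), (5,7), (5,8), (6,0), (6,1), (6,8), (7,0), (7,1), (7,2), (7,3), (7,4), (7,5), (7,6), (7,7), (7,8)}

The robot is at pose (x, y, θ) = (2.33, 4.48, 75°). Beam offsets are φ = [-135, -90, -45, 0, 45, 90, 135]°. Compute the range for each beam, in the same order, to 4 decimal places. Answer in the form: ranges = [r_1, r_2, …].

beam 1: φ=-135°, α=300°
  direction (0.5000, -0.8660); cell (2,4); t to first gridline: x 1.3400, y 0.5543 (then +2.0000 / +1.1547)
    (2,3) via y @ 0.5543
    (3,3) via x @ 1.3400
    (3,2) via y @ 1.7090
    (3,1) via y @ 2.8637
    (4,1) via x @ 3.3400
    (4,0) via y @ 4.0184  # hit
  → r_1 = 4.0184
beam 2: φ=-90°, α=345°
  direction (0.9659, -0.2588); cell (2,4); t to first gridline: x 0.6936, y 1.8546 (then +1.0353 / +3.8637)
    (3,4) via x @ 0.6936
    (4,4) via x @ 1.7289
    (4,3) via y @ 1.8546
    (5,3) via x @ 2.7642
    (6,3) via x @ 3.7995
    (7,3) via x @ 4.8347  # hit
  → r_2 = 4.8347
beam 3: φ=-45°, α=30°
  direction (0.8660, 0.5000); cell (2,4); t to first gridline: x 0.7736, y 1.0400 (then +1.1547 / +2.0000)
    (3,4) via x @ 0.7736
    (3,5) via y @ 1.0400
    (4,5) via x @ 1.9283
    (4,6) via y @ 3.0400
    (5,6) via x @ 3.0831
    (6,6) via x @ 4.2378
    (6,7) via y @ 5.0400
    (7,7) via x @ 5.3925  # hit
  → r_3 = 5.3925
beam 4: φ=0°, α=75°
  direction (0.2588, 0.9659); cell (2,4); t to first gridline: x 2.5887, y 0.5383 (then +3.8637 / +1.0353)
    (2,5) via y @ 0.5383
    (2,6) via y @ 1.5736
    (3,6) via x @ 2.5887
    (3,7) via y @ 2.6089
    (3,8) via y @ 3.6442  # hit
  → r_4 = 3.6442
beam 5: φ=45°, α=120°
  direction (-0.5000, 0.8660); cell (2,4); t to first gridline: x 0.6600, y 0.6004 (then +2.0000 / +1.1547)
    (2,5) via y @ 0.6004
    (1,5) via x @ 0.6600
    (1,6) via y @ 1.7551  # hit
  → r_5 = 1.7551
beam 6: φ=90°, α=165°
  direction (-0.9659, 0.2588); cell (2,4); t to first gridline: x 0.3416, y 2.0091 (then +1.0353 / +3.8637)
    (1,4) via x @ 0.3416
    (0,4) via x @ 1.3769  # hit
  → r_6 = 1.3769
beam 7: φ=135°, α=210°
  direction (-0.8660, -0.5000); cell (2,4); t to first gridline: x 0.3811, y 0.9600 (then +1.1547 / +2.0000)
    (1,4) via x @ 0.3811
    (1,3) via y @ 0.9600  # hit
  → r_7 = 0.9600

ranges = [4.0184, 4.8347, 5.3925, 3.6442, 1.7551, 1.3769, 0.9600]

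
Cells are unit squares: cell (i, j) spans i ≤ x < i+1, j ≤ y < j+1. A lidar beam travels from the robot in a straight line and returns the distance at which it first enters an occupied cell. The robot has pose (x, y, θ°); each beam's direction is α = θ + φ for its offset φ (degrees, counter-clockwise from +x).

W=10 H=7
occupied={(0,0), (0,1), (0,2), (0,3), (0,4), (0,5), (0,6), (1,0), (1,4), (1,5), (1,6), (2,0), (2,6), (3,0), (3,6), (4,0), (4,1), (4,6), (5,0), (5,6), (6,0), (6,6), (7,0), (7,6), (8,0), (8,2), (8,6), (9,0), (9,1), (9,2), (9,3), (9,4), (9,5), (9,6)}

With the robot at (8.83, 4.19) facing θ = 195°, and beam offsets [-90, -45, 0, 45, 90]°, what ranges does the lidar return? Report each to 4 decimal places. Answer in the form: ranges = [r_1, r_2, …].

ranges = [1.8738, 3.6200, 8.1062, 1.3741, 0.6568]

beam 1: φ=-90°, α=105°
  direction (-0.2588, 0.9659); cell (8,4); t to first gridline: x 3.2069, y 0.8386 (then +3.8637 / +1.0353)
    (8,5) via y @ 0.8386
    (8,6) via y @ 1.8738  # hit
  → r_1 = 1.8738
beam 2: φ=-45°, α=150°
  direction (-0.8660, 0.5000); cell (8,4); t to first gridline: x 0.9584, y 1.6200 (then +1.1547 / +2.0000)
    (7,4) via x @ 0.9584
    (7,5) via y @ 1.6200
    (6,5) via x @ 2.1131
    (5,5) via x @ 3.2678
    (5,6) via y @ 3.6200  # hit
  → r_2 = 3.6200
beam 3: φ=0°, α=195°
  direction (-0.9659, -0.2588); cell (8,4); t to first gridline: x 0.8593, y 0.7341 (then +1.0353 / +3.8637)
    (8,3) via y @ 0.7341
    (7,3) via x @ 0.8593
    (6,3) via x @ 1.8946
    (5,3) via x @ 2.9298
    (4,3) via x @ 3.9651
    (4,2) via y @ 4.5978
    (3,2) via x @ 5.0004
    (2,2) via x @ 6.0357
    (1,2) via x @ 7.0709
    (0,2) via x @ 8.1062  # hit
  → r_3 = 8.1062
beam 4: φ=45°, α=240°
  direction (-0.5000, -0.8660); cell (8,4); t to first gridline: x 1.6600, y 0.2194 (then +2.0000 / +1.1547)
    (8,3) via y @ 0.2194
    (8,2) via y @ 1.3741  # hit
  → r_4 = 1.3741
beam 5: φ=90°, α=285°
  direction (0.2588, -0.9659); cell (8,4); t to first gridline: x 0.6568, y 0.1967 (then +3.8637 / +1.0353)
    (8,3) via y @ 0.1967
    (9,3) via x @ 0.6568  # hit
  → r_5 = 0.6568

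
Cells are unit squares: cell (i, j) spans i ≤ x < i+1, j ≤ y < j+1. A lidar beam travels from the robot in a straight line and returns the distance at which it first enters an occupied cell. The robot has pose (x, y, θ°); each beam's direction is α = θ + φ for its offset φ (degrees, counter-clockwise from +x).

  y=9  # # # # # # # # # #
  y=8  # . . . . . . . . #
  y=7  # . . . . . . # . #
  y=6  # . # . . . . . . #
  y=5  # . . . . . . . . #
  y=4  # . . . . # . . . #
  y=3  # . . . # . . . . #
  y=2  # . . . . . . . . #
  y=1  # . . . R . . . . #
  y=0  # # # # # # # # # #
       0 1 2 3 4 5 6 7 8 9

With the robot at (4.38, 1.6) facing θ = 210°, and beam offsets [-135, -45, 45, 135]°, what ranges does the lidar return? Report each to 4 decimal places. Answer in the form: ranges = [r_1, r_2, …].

beam 1: φ=-135°, α=75°
  direction (0.2588, 0.9659); cell (4,1); t to first gridline: x 2.3955, y 0.4141 (then +3.8637 / +1.0353)
    (4,2) via y @ 0.4141
    (4,3) via y @ 1.4494  # hit
  → r_1 = 1.4494
beam 2: φ=-45°, α=165°
  direction (-0.9659, 0.2588); cell (4,1); t to first gridline: x 0.3934, y 1.5455 (then +1.0353 / +3.8637)
    (3,1) via x @ 0.3934
    (2,1) via x @ 1.4287
    (2,2) via y @ 1.5455
    (1,2) via x @ 2.4640
    (0,2) via x @ 3.4992  # hit
  → r_2 = 3.4992
beam 3: φ=45°, α=255°
  direction (-0.2588, -0.9659); cell (4,1); t to first gridline: x 1.4682, y 0.6212 (then +3.8637 / +1.0353)
    (4,0) via y @ 0.6212  # hit
  → r_3 = 0.6212
beam 4: φ=135°, α=345°
  direction (0.9659, -0.2588); cell (4,1); t to first gridline: x 0.6419, y 2.3182 (then +1.0353 / +3.8637)
    (5,1) via x @ 0.6419
    (6,1) via x @ 1.6771
    (6,0) via y @ 2.3182  # hit
  → r_4 = 2.3182

ranges = [1.4494, 3.4992, 0.6212, 2.3182]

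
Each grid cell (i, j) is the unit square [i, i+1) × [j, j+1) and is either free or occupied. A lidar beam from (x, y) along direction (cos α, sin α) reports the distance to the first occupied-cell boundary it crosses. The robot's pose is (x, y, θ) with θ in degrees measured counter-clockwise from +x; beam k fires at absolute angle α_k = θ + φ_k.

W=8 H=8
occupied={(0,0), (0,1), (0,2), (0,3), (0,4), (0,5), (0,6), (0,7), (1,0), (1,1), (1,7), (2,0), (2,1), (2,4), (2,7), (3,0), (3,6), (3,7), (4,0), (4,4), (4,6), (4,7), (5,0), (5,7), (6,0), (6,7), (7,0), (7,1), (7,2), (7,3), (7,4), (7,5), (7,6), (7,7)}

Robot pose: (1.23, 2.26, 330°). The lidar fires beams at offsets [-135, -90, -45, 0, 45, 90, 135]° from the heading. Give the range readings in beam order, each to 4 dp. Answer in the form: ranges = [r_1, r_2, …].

beam 1: φ=-135°, α=195°
  cosα=-0.9659 sinα=-0.2588 | (1,2) | tMaxX 0.2381 tMaxY 1.0046 | tΔX 1.0353 tΔY 3.8637
    t=0.2381 [x] (0,2) — stop
  → r_1 = 0.2381
beam 2: φ=-90°, α=240°
  cosα=-0.5000 sinα=-0.8660 | (1,2) | tMaxX 0.4600 tMaxY 0.3002 | tΔX 2.0000 tΔY 1.1547
    t=0.3002 [y] (1,1) — stop
  → r_2 = 0.3002
beam 3: φ=-45°, α=285°
  cosα=0.2588 sinα=-0.9659 | (1,2) | tMaxX 2.9751 tMaxY 0.2692 | tΔX 3.8637 tΔY 1.0353
    t=0.2692 [y] (1,1) — stop
  → r_3 = 0.2692
beam 4: φ=0°, α=330°
  cosα=0.8660 sinα=-0.5000 | (1,2) | tMaxX 0.8891 tMaxY 0.5200 | tΔX 1.1547 tΔY 2.0000
    t=0.5200 [y] (1,1) — stop
  → r_4 = 0.5200
beam 5: φ=45°, α=15°
  cosα=0.9659 sinα=0.2588 | (1,2) | tMaxX 0.7972 tMaxY 2.8591 | tΔX 1.0353 tΔY 3.8637
    t=0.7972 [x] (2,2)
    t=1.8324 [x] (3,2)
    t=2.8591 [y] (3,3)
    t=2.8677 [x] (4,3)
    t=3.9030 [x] (5,3)
    t=4.9383 [x] (6,3)
    t=5.9735 [x] (7,3) — stop
  → r_5 = 5.9735
beam 6: φ=90°, α=60°
  cosα=0.5000 sinα=0.8660 | (1,2) | tMaxX 1.5400 tMaxY 0.8545 | tΔX 2.0000 tΔY 1.1547
    t=0.8545 [y] (1,3)
    t=1.5400 [x] (2,3)
    t=2.0092 [y] (2,4) — stop
  → r_6 = 2.0092
beam 7: φ=135°, α=105°
  cosα=-0.2588 sinα=0.9659 | (1,2) | tMaxX 0.8887 tMaxY 0.7661 | tΔX 3.8637 tΔY 1.0353
    t=0.7661 [y] (1,3)
    t=0.8887 [x] (0,3) — stop
  → r_7 = 0.8887

ranges = [0.2381, 0.3002, 0.2692, 0.5200, 5.9735, 2.0092, 0.8887]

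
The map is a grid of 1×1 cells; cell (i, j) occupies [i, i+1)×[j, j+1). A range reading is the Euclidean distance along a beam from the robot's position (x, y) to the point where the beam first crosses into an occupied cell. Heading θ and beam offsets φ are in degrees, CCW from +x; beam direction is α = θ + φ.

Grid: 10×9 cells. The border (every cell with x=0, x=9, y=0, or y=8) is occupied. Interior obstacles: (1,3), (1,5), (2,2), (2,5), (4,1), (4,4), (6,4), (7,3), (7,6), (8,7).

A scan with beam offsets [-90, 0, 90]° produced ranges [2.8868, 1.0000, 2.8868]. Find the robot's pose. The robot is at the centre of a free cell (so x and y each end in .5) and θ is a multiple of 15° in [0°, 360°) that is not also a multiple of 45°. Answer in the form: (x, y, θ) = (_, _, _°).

(x, y, θ) = (3.5, 5.5, 330°)

Enumerate (i+0.5, j+0.5, θ) over the 46 free cells and 16 admissible headings. For each, cast all 3 beams and compare to the given ranges.
  (2.5, 3.5, 240°): beam 1 = 0.5774 ≠ 2.8868 ✗
  (7.5, 2.5, 255°): beam 1 = 5.6940 ≠ 2.8868 ✗
  (3.5, 7.5, 150°): beam 1 = 0.5774 ≠ 2.8868 ✗
  …
  (3.5, 5.5, 330°): r_1=2.8868, r_2=1.0000, r_3=2.8868 — all match ✓
Only this pose fits every beam.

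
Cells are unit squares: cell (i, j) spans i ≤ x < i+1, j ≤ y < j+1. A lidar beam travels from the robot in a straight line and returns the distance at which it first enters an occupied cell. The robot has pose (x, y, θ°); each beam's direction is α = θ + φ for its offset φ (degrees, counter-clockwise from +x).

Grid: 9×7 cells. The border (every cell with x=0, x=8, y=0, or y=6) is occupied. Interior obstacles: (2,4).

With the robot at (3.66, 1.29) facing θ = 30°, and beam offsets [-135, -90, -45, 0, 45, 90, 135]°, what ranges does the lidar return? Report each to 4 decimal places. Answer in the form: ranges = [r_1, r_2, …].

beam 1: φ=-135°, α=255°
  direction (-0.2588, -0.9659); cell (3,1); t to first gridline: x 2.5500, y 0.3002 (then +3.8637 / +1.0353)
    (3,0) via y @ 0.3002  # hit
  → r_1 = 0.3002
beam 2: φ=-90°, α=300°
  direction (0.5000, -0.8660); cell (3,1); t to first gridline: x 0.6800, y 0.3349 (then +2.0000 / +1.1547)
    (3,0) via y @ 0.3349  # hit
  → r_2 = 0.3349
beam 3: φ=-45°, α=345°
  direction (0.9659, -0.2588); cell (3,1); t to first gridline: x 0.3520, y 1.1205 (then +1.0353 / +3.8637)
    (4,1) via x @ 0.3520
    (4,0) via y @ 1.1205  # hit
  → r_3 = 1.1205
beam 4: φ=0°, α=30°
  direction (0.8660, 0.5000); cell (3,1); t to first gridline: x 0.3926, y 1.4200 (then +1.1547 / +2.0000)
    (4,1) via x @ 0.3926
    (4,2) via y @ 1.4200
    (5,2) via x @ 1.5473
    (6,2) via x @ 2.7020
    (6,3) via y @ 3.4200
    (7,3) via x @ 3.8567
    (8,3) via x @ 5.0114  # hit
  → r_4 = 5.0114
beam 5: φ=45°, α=75°
  direction (0.2588, 0.9659); cell (3,1); t to first gridline: x 1.3137, y 0.7350 (then +3.8637 / +1.0353)
    (3,2) via y @ 0.7350
    (4,2) via x @ 1.3137
    (4,3) via y @ 1.7703
    (4,4) via y @ 2.8056
    (4,5) via y @ 3.8409
    (4,6) via y @ 4.8762  # hit
  → r_5 = 4.8762
beam 6: φ=90°, α=120°
  direction (-0.5000, 0.8660); cell (3,1); t to first gridline: x 1.3200, y 0.8198 (then +2.0000 / +1.1547)
    (3,2) via y @ 0.8198
    (2,2) via x @ 1.3200
    (2,3) via y @ 1.9745
    (2,4) via y @ 3.1292  # hit
  → r_6 = 3.1292
beam 7: φ=135°, α=165°
  direction (-0.9659, 0.2588); cell (3,1); t to first gridline: x 0.6833, y 2.7432 (then +1.0353 / +3.8637)
    (2,1) via x @ 0.6833
    (1,1) via x @ 1.7186
    (1,2) via y @ 2.7432
    (0,2) via x @ 2.7538  # hit
  → r_7 = 2.7538

ranges = [0.3002, 0.3349, 1.1205, 5.0114, 4.8762, 3.1292, 2.7538]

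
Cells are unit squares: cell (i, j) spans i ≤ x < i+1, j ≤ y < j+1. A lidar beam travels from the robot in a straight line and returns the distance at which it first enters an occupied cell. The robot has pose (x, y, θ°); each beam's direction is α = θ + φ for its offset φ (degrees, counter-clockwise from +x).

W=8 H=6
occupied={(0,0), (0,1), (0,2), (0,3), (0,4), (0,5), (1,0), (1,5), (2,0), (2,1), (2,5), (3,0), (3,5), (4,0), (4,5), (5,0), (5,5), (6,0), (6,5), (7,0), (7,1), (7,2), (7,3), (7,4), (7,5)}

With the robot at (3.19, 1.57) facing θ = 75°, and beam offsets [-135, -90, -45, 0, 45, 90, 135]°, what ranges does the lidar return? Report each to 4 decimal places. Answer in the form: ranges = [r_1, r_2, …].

ranges = [0.6582, 2.2023, 4.3994, 3.5510, 0.3800, 0.1967, 0.2194]

beam 1: φ=-135°, α=300°
  dir = (cos 300°, sin 300°) = (0.5000, -0.8660); from cell (3,1)
  next x-line at t=1.6200, next y-line at t=0.6582; Δt_x=2.0000, Δt_y=1.1547
    y: enter (3,0) at t=0.6582 ← occupied
  → r_1 = 0.6582
beam 2: φ=-90°, α=345°
  dir = (cos 345°, sin 345°) = (0.9659, -0.2588); from cell (3,1)
  next x-line at t=0.8386, next y-line at t=2.2023; Δt_x=1.0353, Δt_y=3.8637
    x: enter (4,1) at t=0.8386
    x: enter (5,1) at t=1.8738
    y: enter (5,0) at t=2.2023 ← occupied
  → r_2 = 2.2023
beam 3: φ=-45°, α=30°
  dir = (cos 30°, sin 30°) = (0.8660, 0.5000); from cell (3,1)
  next x-line at t=0.9353, next y-line at t=0.8600; Δt_x=1.1547, Δt_y=2.0000
    y: enter (3,2) at t=0.8600
    x: enter (4,2) at t=0.9353
    x: enter (5,2) at t=2.0900
    y: enter (5,3) at t=2.8600
    x: enter (6,3) at t=3.2447
    x: enter (7,3) at t=4.3994 ← occupied
  → r_3 = 4.3994
beam 4: φ=0°, α=75°
  dir = (cos 75°, sin 75°) = (0.2588, 0.9659); from cell (3,1)
  next x-line at t=3.1296, next y-line at t=0.4452; Δt_x=3.8637, Δt_y=1.0353
    y: enter (3,2) at t=0.4452
    y: enter (3,3) at t=1.4804
    y: enter (3,4) at t=2.5157
    x: enter (4,4) at t=3.1296
    y: enter (4,5) at t=3.5510 ← occupied
  → r_4 = 3.5510
beam 5: φ=45°, α=120°
  dir = (cos 120°, sin 120°) = (-0.5000, 0.8660); from cell (3,1)
  next x-line at t=0.3800, next y-line at t=0.4965; Δt_x=2.0000, Δt_y=1.1547
    x: enter (2,1) at t=0.3800 ← occupied
  → r_5 = 0.3800
beam 6: φ=90°, α=165°
  dir = (cos 165°, sin 165°) = (-0.9659, 0.2588); from cell (3,1)
  next x-line at t=0.1967, next y-line at t=1.6614; Δt_x=1.0353, Δt_y=3.8637
    x: enter (2,1) at t=0.1967 ← occupied
  → r_6 = 0.1967
beam 7: φ=135°, α=210°
  dir = (cos 210°, sin 210°) = (-0.8660, -0.5000); from cell (3,1)
  next x-line at t=0.2194, next y-line at t=1.1400; Δt_x=1.1547, Δt_y=2.0000
    x: enter (2,1) at t=0.2194 ← occupied
  → r_7 = 0.2194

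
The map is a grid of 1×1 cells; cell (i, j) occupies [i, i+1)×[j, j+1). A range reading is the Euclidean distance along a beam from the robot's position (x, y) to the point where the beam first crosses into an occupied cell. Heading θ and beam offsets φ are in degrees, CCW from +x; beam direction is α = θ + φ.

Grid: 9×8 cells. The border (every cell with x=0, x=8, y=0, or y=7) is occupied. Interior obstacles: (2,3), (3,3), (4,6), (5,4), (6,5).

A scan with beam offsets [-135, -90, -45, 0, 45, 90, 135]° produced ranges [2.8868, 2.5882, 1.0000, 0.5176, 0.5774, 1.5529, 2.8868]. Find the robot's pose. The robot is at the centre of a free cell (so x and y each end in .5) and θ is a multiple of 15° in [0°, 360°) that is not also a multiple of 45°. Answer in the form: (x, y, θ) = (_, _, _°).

Enumerate (i+0.5, j+0.5, θ) over the 37 free cells and 16 admissible headings. For each, cast all 7 beams and compare to the given ranges.
  (4.5, 4.5, 120°): beam 1 = 0.5176 ≠ 2.8868 ✗
  (3.5, 1.5, 300°): beam 1 = 2.5882 ≠ 2.8868 ✗
  (1.5, 3.5, 30°): beam 1 = 1.9319 ≠ 2.8868 ✗
  (2.5, 2.5, 255°): beam 1 = 0.5774 ≠ 2.8868 ✗
  …
  (3.5, 4.5, 255°): r_1=2.8868, r_2=2.5882, r_3=1.0000, r_4=0.5176, r_5=0.5774, r_6=1.5529, r_7=2.8868 — all match ✓
No second candidate reproduces the full scan.

(x, y, θ) = (3.5, 4.5, 255°)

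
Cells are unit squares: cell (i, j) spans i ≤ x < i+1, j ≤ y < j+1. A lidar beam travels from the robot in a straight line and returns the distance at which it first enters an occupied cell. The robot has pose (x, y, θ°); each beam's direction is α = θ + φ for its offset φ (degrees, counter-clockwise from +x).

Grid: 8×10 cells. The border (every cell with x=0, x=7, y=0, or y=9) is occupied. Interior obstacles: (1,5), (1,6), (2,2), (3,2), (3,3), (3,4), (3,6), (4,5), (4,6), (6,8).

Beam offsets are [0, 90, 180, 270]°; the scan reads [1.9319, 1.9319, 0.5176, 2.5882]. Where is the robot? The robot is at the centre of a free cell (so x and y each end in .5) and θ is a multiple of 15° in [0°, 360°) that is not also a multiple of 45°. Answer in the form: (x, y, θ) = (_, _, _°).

(x, y, θ) = (4.5, 1.5, 105°)

Enumerate (i+0.5, j+0.5, θ) over the 38 free cells and 16 admissible headings. For each, cast all 4 beams and compare to the given ranges.
  (4.5, 8.5, 120°): beam 1 = 0.5774 ≠ 1.9319 ✗
  (6.5, 2.5, 30°): beam 1 = 0.5774 ≠ 1.9319 ✗
  (6.5, 1.5, 120°): beam 1 = 4.0415 ≠ 1.9319 ✗
  …
  (4.5, 1.5, 105°): r_1=1.9319, r_2=1.9319, r_3=0.5176, r_4=2.5882 — all match ✓
Only this pose fits every beam.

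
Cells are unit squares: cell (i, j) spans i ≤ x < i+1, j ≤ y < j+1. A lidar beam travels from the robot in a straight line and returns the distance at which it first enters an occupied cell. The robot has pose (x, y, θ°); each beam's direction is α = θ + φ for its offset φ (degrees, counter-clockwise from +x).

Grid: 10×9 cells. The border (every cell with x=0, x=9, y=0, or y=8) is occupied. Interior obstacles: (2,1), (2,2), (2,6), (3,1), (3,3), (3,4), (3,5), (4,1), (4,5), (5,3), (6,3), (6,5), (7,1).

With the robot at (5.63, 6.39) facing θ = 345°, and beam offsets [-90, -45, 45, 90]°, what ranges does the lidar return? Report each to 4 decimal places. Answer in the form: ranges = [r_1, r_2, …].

beam 1: φ=-90°, α=255°
  d=(-0.2588,-0.9659)  start (5,6)  tX=2.4341 tY=0.4038  stride 1/|dx|=3.8637 1/|dy|=1.0353
    cross y-line → (5,5), t=0.4038
    cross y-line → (5,4), t=1.4390
    cross x-line → (4,4), t=2.4341
    cross y-line → (4,3), t=2.4743
    cross y-line → (4,2), t=3.5096
    cross y-line → (4,1), t=4.5449 (wall)
  → r_1 = 4.5449
beam 2: φ=-45°, α=300°
  d=(0.5000,-0.8660)  start (5,6)  tX=0.7400 tY=0.4503  stride 1/|dx|=2.0000 1/|dy|=1.1547
    cross y-line → (5,5), t=0.4503
    cross x-line → (6,5), t=0.7400 (wall)
  → r_2 = 0.7400
beam 3: φ=45°, α=30°
  d=(0.8660,0.5000)  start (5,6)  tX=0.4272 tY=1.2200  stride 1/|dx|=1.1547 1/|dy|=2.0000
    cross x-line → (6,6), t=0.4272
    cross y-line → (6,7), t=1.2200
    cross x-line → (7,7), t=1.5819
    cross x-line → (8,7), t=2.7366
    cross y-line → (8,8), t=3.2200 (wall)
  → r_3 = 3.2200
beam 4: φ=90°, α=75°
  d=(0.2588,0.9659)  start (5,6)  tX=1.4296 tY=0.6315  stride 1/|dx|=3.8637 1/|dy|=1.0353
    cross y-line → (5,7), t=0.6315
    cross x-line → (6,7), t=1.4296
    cross y-line → (6,8), t=1.6668 (wall)
  → r_4 = 1.6668

ranges = [4.5449, 0.7400, 3.2200, 1.6668]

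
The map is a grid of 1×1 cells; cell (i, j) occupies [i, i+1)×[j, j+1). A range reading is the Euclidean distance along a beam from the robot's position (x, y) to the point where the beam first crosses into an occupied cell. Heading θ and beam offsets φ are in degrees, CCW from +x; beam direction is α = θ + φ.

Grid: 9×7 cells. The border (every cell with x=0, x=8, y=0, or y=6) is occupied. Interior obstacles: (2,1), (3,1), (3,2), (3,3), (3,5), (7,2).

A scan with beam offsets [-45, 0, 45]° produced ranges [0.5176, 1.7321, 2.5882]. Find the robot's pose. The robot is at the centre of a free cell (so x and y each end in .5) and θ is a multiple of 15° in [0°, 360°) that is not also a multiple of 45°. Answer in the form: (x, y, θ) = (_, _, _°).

The pose lattice has 29·16 = 464 candidates. Test each by forward raycasting.
  (2.5, 5.5, 330°): beam 1 = 1.9319 ≠ 0.5176 ✗
  (7.5, 4.5, 345°): beam 1 = 1.0000 ≠ 0.5176 ✗
  (3.5, 4.5, 120°): beam 2 = 0.5774 ≠ 1.7321 ✗
  (4.5, 5.5, 30°): beam 1 = 3.6235 ≠ 0.5176 ✗
  (3.5, 4.5, 210°): beam 1 = 2.5882 ≠ 0.5176 ✗
  …
  (2.5, 3.5, 60°): r_1=0.5176, r_2=1.7321, r_3=2.5882 — all match ✓
Unique over the lattice → pose = (2.5, 3.5, 60°).

(x, y, θ) = (2.5, 3.5, 60°)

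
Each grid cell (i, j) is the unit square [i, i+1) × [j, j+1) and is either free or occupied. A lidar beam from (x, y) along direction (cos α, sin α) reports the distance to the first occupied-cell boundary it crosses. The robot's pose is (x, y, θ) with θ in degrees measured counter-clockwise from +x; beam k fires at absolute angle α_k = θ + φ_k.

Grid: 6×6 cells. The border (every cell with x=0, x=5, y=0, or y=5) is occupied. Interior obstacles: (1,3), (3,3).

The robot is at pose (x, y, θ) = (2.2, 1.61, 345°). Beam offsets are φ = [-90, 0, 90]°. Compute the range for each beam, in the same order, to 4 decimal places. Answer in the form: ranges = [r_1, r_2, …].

beam 1: φ=-90°, α=255°
  cosα=-0.2588 sinα=-0.9659 | (2,1) | tMaxX 0.7727 tMaxY 0.6315 | tΔX 3.8637 tΔY 1.0353
    t=0.6315 [y] (2,0) — stop
  → r_1 = 0.6315
beam 2: φ=0°, α=345°
  cosα=0.9659 sinα=-0.2588 | (2,1) | tMaxX 0.8282 tMaxY 2.3569 | tΔX 1.0353 tΔY 3.8637
    t=0.8282 [x] (3,1)
    t=1.8635 [x] (4,1)
    t=2.3569 [y] (4,0) — stop
  → r_2 = 2.3569
beam 3: φ=90°, α=75°
  cosα=0.2588 sinα=0.9659 | (2,1) | tMaxX 3.0910 tMaxY 0.4038 | tΔX 3.8637 tΔY 1.0353
    t=0.4038 [y] (2,2)
    t=1.4390 [y] (2,3)
    t=2.4743 [y] (2,4)
    t=3.0910 [x] (3,4)
    t=3.5096 [y] (3,5) — stop
  → r_3 = 3.5096

ranges = [0.6315, 2.3569, 3.5096]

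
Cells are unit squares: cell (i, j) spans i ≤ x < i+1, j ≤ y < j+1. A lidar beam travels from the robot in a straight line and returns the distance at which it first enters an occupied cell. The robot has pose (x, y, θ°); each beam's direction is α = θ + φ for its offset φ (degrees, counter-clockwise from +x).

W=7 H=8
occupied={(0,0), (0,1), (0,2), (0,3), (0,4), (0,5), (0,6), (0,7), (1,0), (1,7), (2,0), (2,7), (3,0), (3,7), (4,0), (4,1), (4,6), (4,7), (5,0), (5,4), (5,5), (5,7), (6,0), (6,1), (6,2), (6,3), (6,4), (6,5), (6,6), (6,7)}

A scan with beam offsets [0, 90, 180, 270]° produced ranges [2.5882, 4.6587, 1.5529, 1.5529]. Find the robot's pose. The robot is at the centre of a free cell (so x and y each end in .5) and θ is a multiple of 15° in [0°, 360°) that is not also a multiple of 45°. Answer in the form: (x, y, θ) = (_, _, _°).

Enumerate (i+0.5, j+0.5, θ) over the 26 free cells and 16 admissible headings. For each, cast all 4 beams and compare to the given ranges.
  (3.5, 3.5, 150°): beam 1 = 2.8868 ≠ 2.5882 ✗
  (3.5, 3.5, 105°): beam 1 = 3.6235 ≠ 2.5882 ✗
  (1.5, 4.5, 75°): beam 2 = 0.5176 ≠ 4.6587 ✗
  (2.5, 1.5, 345°): beam 1 = 1.5529 ≠ 2.5882 ✗
  (2.5, 5.5, 15°): beam 1 = 1.9319 ≠ 2.5882 ✗
  …
  (3.5, 5.5, 165°): r_1=2.5882, r_2=4.6587, r_3=1.5529, r_4=1.5529 — all match ✓
Unique over the lattice → pose = (3.5, 5.5, 165°).

(x, y, θ) = (3.5, 5.5, 165°)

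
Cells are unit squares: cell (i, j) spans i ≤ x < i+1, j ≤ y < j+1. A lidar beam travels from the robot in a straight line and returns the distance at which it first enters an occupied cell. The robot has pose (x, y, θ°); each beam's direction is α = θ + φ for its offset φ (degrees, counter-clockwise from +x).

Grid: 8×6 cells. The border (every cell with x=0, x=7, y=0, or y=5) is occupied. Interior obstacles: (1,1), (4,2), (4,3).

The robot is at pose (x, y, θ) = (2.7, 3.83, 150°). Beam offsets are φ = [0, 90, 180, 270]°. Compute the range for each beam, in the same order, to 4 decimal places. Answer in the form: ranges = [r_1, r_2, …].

beam 1: φ=0°, α=150°
  direction (-0.8660, 0.5000); cell (2,3); t to first gridline: x 0.8083, y 0.3400 (then +1.1547 / +2.0000)
    (2,4) via y @ 0.3400
    (1,4) via x @ 0.8083
    (0,4) via x @ 1.9630  # hit
  → r_1 = 1.9630
beam 2: φ=90°, α=240°
  direction (-0.5000, -0.8660); cell (2,3); t to first gridline: x 1.4000, y 0.9584 (then +2.0000 / +1.1547)
    (2,2) via y @ 0.9584
    (1,2) via x @ 1.4000
    (1,1) via y @ 2.1131  # hit
  → r_2 = 2.1131
beam 3: φ=180°, α=330°
  direction (0.8660, -0.5000); cell (2,3); t to first gridline: x 0.3464, y 1.6600 (then +1.1547 / +2.0000)
    (3,3) via x @ 0.3464
    (4,3) via x @ 1.5011  # hit
  → r_3 = 1.5011
beam 4: φ=270°, α=60°
  direction (0.5000, 0.8660); cell (2,3); t to first gridline: x 0.6000, y 0.1963 (then +2.0000 / +1.1547)
    (2,4) via y @ 0.1963
    (3,4) via x @ 0.6000
    (3,5) via y @ 1.3510  # hit
  → r_4 = 1.3510

ranges = [1.9630, 2.1131, 1.5011, 1.3510]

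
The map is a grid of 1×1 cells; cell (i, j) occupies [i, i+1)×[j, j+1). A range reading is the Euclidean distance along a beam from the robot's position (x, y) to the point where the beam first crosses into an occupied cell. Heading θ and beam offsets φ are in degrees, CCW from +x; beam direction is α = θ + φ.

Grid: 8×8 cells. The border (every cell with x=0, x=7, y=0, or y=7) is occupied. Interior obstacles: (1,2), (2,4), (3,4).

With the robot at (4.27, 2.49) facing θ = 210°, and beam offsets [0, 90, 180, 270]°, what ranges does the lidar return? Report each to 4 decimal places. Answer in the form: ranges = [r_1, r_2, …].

beam 1: φ=0°, α=210°
  dir = (cos 210°, sin 210°) = (-0.8660, -0.5000); from cell (4,2)
  next x-line at t=0.3118, next y-line at t=0.9800; Δt_x=1.1547, Δt_y=2.0000
    x: enter (3,2) at t=0.3118
    y: enter (3,1) at t=0.9800
    x: enter (2,1) at t=1.4665
    x: enter (1,1) at t=2.6212
    y: enter (1,0) at t=2.9800 ← occupied
  → r_1 = 2.9800
beam 2: φ=90°, α=300°
  dir = (cos 300°, sin 300°) = (0.5000, -0.8660); from cell (4,2)
  next x-line at t=1.4600, next y-line at t=0.5658; Δt_x=2.0000, Δt_y=1.1547
    y: enter (4,1) at t=0.5658
    x: enter (5,1) at t=1.4600
    y: enter (5,0) at t=1.7205 ← occupied
  → r_2 = 1.7205
beam 3: φ=180°, α=30°
  dir = (cos 30°, sin 30°) = (0.8660, 0.5000); from cell (4,2)
  next x-line at t=0.8429, next y-line at t=1.0200; Δt_x=1.1547, Δt_y=2.0000
    x: enter (5,2) at t=0.8429
    y: enter (5,3) at t=1.0200
    x: enter (6,3) at t=1.9976
    y: enter (6,4) at t=3.0200
    x: enter (7,4) at t=3.1523 ← occupied
  → r_3 = 3.1523
beam 4: φ=270°, α=120°
  dir = (cos 120°, sin 120°) = (-0.5000, 0.8660); from cell (4,2)
  next x-line at t=0.5400, next y-line at t=0.5889; Δt_x=2.0000, Δt_y=1.1547
    x: enter (3,2) at t=0.5400
    y: enter (3,3) at t=0.5889
    y: enter (3,4) at t=1.7436 ← occupied
  → r_4 = 1.7436

ranges = [2.9800, 1.7205, 3.1523, 1.7436]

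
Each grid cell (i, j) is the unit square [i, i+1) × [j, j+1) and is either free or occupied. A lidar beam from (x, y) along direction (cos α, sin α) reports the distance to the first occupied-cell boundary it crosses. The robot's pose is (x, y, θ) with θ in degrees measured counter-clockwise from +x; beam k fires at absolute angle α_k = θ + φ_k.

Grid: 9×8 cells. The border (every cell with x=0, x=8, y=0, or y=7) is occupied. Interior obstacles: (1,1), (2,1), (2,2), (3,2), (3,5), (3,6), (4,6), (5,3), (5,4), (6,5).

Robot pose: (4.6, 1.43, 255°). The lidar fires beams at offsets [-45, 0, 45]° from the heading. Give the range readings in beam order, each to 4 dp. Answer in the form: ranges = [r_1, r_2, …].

ranges = [0.8600, 0.4452, 0.4965]

beam 1: φ=-45°, α=210°
  d=(-0.8660,-0.5000)  start (4,1)  tX=0.6928 tY=0.8600  stride 1/|dx|=1.1547 1/|dy|=2.0000
    cross x-line → (3,1), t=0.6928
    cross y-line → (3,0), t=0.8600 (wall)
  → r_1 = 0.8600
beam 2: φ=0°, α=255°
  d=(-0.2588,-0.9659)  start (4,1)  tX=2.3182 tY=0.4452  stride 1/|dx|=3.8637 1/|dy|=1.0353
    cross y-line → (4,0), t=0.4452 (wall)
  → r_2 = 0.4452
beam 3: φ=45°, α=300°
  d=(0.5000,-0.8660)  start (4,1)  tX=0.8000 tY=0.4965  stride 1/|dx|=2.0000 1/|dy|=1.1547
    cross y-line → (4,0), t=0.4965 (wall)
  → r_3 = 0.4965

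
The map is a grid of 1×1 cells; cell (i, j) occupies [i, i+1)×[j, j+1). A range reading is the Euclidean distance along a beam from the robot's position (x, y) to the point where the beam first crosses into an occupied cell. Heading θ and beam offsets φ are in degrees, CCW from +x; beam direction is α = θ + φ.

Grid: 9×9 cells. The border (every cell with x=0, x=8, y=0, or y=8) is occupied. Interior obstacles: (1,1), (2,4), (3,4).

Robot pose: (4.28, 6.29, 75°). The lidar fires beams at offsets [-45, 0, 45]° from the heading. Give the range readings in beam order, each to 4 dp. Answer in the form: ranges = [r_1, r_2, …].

ranges = [3.4200, 1.7703, 1.9745]

beam 1: φ=-45°, α=30°
  dir = (cos 30°, sin 30°) = (0.8660, 0.5000); from cell (4,6)
  next x-line at t=0.8314, next y-line at t=1.4200; Δt_x=1.1547, Δt_y=2.0000
    x: enter (5,6) at t=0.8314
    y: enter (5,7) at t=1.4200
    x: enter (6,7) at t=1.9861
    x: enter (7,7) at t=3.1408
    y: enter (7,8) at t=3.4200 ← occupied
  → r_1 = 3.4200
beam 2: φ=0°, α=75°
  dir = (cos 75°, sin 75°) = (0.2588, 0.9659); from cell (4,6)
  next x-line at t=2.7819, next y-line at t=0.7350; Δt_x=3.8637, Δt_y=1.0353
    y: enter (4,7) at t=0.7350
    y: enter (4,8) at t=1.7703 ← occupied
  → r_2 = 1.7703
beam 3: φ=45°, α=120°
  dir = (cos 120°, sin 120°) = (-0.5000, 0.8660); from cell (4,6)
  next x-line at t=0.5600, next y-line at t=0.8198; Δt_x=2.0000, Δt_y=1.1547
    x: enter (3,6) at t=0.5600
    y: enter (3,7) at t=0.8198
    y: enter (3,8) at t=1.9745 ← occupied
  → r_3 = 1.9745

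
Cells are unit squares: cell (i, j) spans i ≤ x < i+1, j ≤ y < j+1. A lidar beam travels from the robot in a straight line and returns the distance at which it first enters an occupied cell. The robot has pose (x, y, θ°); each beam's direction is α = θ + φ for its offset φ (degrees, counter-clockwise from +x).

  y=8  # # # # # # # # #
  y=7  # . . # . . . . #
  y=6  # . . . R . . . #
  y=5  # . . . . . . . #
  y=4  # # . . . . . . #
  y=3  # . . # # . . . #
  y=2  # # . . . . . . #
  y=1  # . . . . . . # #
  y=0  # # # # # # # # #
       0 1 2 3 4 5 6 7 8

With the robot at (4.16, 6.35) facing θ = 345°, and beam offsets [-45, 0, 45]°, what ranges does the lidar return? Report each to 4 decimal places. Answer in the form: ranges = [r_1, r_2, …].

ranges = [5.6800, 3.9755, 3.3000]

beam 1: φ=-45°, α=300°
  d=(0.5000,-0.8660)  start (4,6)  tX=1.6800 tY=0.4041  stride 1/|dx|=2.0000 1/|dy|=1.1547
    cross y-line → (4,5), t=0.4041
    cross y-line → (4,4), t=1.5588
    cross x-line → (5,4), t=1.6800
    cross y-line → (5,3), t=2.7135
    cross x-line → (6,3), t=3.6800
    cross y-line → (6,2), t=3.8682
    cross y-line → (6,1), t=5.0229
    cross x-line → (7,1), t=5.6800 (wall)
  → r_1 = 5.6800
beam 2: φ=0°, α=345°
  d=(0.9659,-0.2588)  start (4,6)  tX=0.8696 tY=1.3523  stride 1/|dx|=1.0353 1/|dy|=3.8637
    cross x-line → (5,6), t=0.8696
    cross y-line → (5,5), t=1.3523
    cross x-line → (6,5), t=1.9049
    cross x-line → (7,5), t=2.9402
    cross x-line → (8,5), t=3.9755 (wall)
  → r_2 = 3.9755
beam 3: φ=45°, α=30°
  d=(0.8660,0.5000)  start (4,6)  tX=0.9699 tY=1.3000  stride 1/|dx|=1.1547 1/|dy|=2.0000
    cross x-line → (5,6), t=0.9699
    cross y-line → (5,7), t=1.3000
    cross x-line → (6,7), t=2.1246
    cross x-line → (7,7), t=3.2793
    cross y-line → (7,8), t=3.3000 (wall)
  → r_3 = 3.3000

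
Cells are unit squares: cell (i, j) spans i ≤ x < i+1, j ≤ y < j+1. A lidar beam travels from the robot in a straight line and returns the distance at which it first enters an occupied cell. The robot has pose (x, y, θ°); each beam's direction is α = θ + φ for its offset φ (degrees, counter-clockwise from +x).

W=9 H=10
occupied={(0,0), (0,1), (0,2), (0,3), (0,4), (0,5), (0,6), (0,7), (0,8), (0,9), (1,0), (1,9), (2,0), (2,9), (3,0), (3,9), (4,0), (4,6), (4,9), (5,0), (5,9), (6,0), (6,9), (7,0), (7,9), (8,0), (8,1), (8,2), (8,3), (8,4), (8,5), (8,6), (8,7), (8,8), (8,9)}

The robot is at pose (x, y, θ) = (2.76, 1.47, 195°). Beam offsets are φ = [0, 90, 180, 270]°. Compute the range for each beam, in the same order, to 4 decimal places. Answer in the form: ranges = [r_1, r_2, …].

ranges = [1.8159, 0.4866, 5.4248, 6.8001]

beam 1: φ=0°, α=195°
  cosα=-0.9659 sinα=-0.2588 | (2,1) | tMaxX 0.7868 tMaxY 1.8159 | tΔX 1.0353 tΔY 3.8637
    t=0.7868 [x] (1,1)
    t=1.8159 [y] (1,0) — stop
  → r_1 = 1.8159
beam 2: φ=90°, α=285°
  cosα=0.2588 sinα=-0.9659 | (2,1) | tMaxX 0.9273 tMaxY 0.4866 | tΔX 3.8637 tΔY 1.0353
    t=0.4866 [y] (2,0) — stop
  → r_2 = 0.4866
beam 3: φ=180°, α=15°
  cosα=0.9659 sinα=0.2588 | (2,1) | tMaxX 0.2485 tMaxY 2.0478 | tΔX 1.0353 tΔY 3.8637
    t=0.2485 [x] (3,1)
    t=1.2837 [x] (4,1)
    t=2.0478 [y] (4,2)
    t=2.3190 [x] (5,2)
    t=3.3543 [x] (6,2)
    t=4.3896 [x] (7,2)
    t=5.4248 [x] (8,2) — stop
  → r_3 = 5.4248
beam 4: φ=270°, α=105°
  cosα=-0.2588 sinα=0.9659 | (2,1) | tMaxX 2.9364 tMaxY 0.5487 | tΔX 3.8637 tΔY 1.0353
    t=0.5487 [y] (2,2)
    t=1.5840 [y] (2,3)
    t=2.6192 [y] (2,4)
    t=2.9364 [x] (1,4)
    t=3.6545 [y] (1,5)
    t=4.6898 [y] (1,6)
    t=5.7251 [y] (1,7)
    t=6.7604 [y] (1,8)
    t=6.8001 [x] (0,8) — stop
  → r_4 = 6.8001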